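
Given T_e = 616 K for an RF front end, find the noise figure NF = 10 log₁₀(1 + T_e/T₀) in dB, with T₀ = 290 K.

F = 1 + T_e/T₀ = 1 + 616/290 = 3.12414
NF = 10 log₁₀(3.12414) = 4.95 dB

4.95 dB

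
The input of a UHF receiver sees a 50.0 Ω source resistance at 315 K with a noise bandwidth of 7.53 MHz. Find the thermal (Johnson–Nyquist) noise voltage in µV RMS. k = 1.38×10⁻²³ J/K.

2.56 µV

V_n = √(4kTRB)
4kTRB = 4 × 1.38×10⁻²³ × 315 × 5.00×10¹ × 7.53×10⁶ = 6.55×10⁻¹² V²
V_n = √(6.55×10⁻¹²) = 2.56×10⁻⁶ V = 2.56 µV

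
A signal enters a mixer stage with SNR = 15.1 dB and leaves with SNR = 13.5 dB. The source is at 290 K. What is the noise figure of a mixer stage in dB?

1.6 dB

NF (dB) = SNR_in(dB) − SNR_out(dB) when the source is at T₀
NF = 15.1 − 13.5 = 1.6 dB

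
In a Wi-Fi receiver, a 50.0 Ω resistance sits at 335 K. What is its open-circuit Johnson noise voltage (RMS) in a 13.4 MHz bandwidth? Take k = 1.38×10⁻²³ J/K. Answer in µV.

V_n = √(4kTRB)
4kTRB = 4 × 1.38×10⁻²³ × 335 × 5.00×10¹ × 1.34×10⁷ = 1.24×10⁻¹¹ V²
V_n = √(1.24×10⁻¹¹) = 3.52×10⁻⁶ V = 3.52 µV

3.52 µV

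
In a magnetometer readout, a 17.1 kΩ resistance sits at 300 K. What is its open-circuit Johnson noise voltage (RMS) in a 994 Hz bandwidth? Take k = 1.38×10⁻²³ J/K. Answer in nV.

V_n = √(4kTRB)
4kTRB = 4 × 1.38×10⁻²³ × 300 × 1.71×10⁴ × 9.94×10² = 2.81×10⁻¹³ V²
V_n = √(2.81×10⁻¹³) = 5.31×10⁻⁷ V = 531 nV

531 nV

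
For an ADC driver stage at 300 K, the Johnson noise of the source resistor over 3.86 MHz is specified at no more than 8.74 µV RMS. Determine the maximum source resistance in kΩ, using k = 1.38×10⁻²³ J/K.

1.20 kΩ

Johnson–Nyquist: V_n = √(4kTRB) ⇒ R = V_n² / (4kTB)
4kTB = 4 × 1.38×10⁻²³ × 300 × 3.86×10⁶ = 6.39×10⁻¹⁴
R = (8.74×10⁻⁶)² / 6.39×10⁻¹⁴ = 1.20×10³ Ω = 1.20 kΩ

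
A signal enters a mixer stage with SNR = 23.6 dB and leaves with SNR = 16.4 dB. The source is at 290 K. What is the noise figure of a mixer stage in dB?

NF (dB) = SNR_in(dB) − SNR_out(dB) when the source is at T₀
NF = 23.6 − 16.4 = 7.2 dB

7.2 dB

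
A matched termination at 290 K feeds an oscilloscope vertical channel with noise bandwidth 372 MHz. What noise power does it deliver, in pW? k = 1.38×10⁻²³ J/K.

1.49 pW

P_n = kTB = 1.38×10⁻²³ × 290 × 3.72×10⁸ = 1.49×10⁻¹² W = 1.49 pW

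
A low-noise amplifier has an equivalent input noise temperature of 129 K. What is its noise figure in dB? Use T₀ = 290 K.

F = 1 + T_e/T₀ = 1 + 129/290 = 1.44483
NF = 10 log₁₀(1.44483) = 1.60 dB

1.60 dB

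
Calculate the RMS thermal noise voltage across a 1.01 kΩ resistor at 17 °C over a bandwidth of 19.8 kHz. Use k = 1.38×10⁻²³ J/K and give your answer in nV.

T = 17 °C + 273.15 = 290.15 K
V_n = √(4kTRB)
4kTRB = 4 × 1.38×10⁻²³ × 290.15 × 1.01×10³ × 1.98×10⁴ = 3.20×10⁻¹³ V²
V_n = √(3.20×10⁻¹³) = 5.66×10⁻⁷ V = 566 nV

566 nV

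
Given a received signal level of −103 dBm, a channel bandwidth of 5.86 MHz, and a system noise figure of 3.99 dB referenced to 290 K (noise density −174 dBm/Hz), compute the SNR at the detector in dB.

Noise floor: N = −174 + 10 log₁₀(B) + NF
10 log₁₀(5.86×10⁶) = 67.68 dB
N = −174 + 67.68 + 3.99 = −102.33 dBm
SNR = P_sig − N = −103 − (−102.33) = −0.67 dB → −0.7 dB

−0.7 dB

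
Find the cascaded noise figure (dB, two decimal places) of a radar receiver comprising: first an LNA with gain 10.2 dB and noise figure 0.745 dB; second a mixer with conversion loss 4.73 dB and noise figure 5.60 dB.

Convert to linear (a loss of L dB is a gain of −L dB): F_i = 10^(NF_i/10), G_i = 10^(G_i,dB/10)
  Stage 1: F_1 = 10^(0.745/10) = 1.187, G_1 = 10^(10.2/10) = 10.47
  Stage 2: F_2 = 10^(5.60/10) = 3.631, G_2 = 10^(−4.73/10) = 0.3365
Friis cascade:
  F = 1.187 + (3.631 − 1)/10.47 = 1.438
NF = 10 log₁₀(1.438) = 1.58 dB

1.58 dB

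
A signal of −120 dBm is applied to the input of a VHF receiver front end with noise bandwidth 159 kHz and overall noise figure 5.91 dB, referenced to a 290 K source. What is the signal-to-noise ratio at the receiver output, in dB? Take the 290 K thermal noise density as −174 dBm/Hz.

Noise floor: N = −174 + 10 log₁₀(B) + NF
10 log₁₀(1.59×10⁵) = 52.01 dB
N = −174 + 52.01 + 5.91 = −116.08 dBm
SNR = P_sig − N = −120 − (−116.08) = −3.92 dB → −3.9 dB

−3.9 dB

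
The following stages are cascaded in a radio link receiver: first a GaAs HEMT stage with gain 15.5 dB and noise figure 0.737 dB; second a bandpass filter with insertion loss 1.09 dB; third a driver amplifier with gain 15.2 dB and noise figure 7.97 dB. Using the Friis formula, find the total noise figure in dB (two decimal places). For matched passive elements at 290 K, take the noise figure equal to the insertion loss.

1.41 dB

Convert to linear (a loss of L dB is a gain of −L dB): F_i = 10^(NF_i/10), G_i = 10^(G_i,dB/10)
  Stage 1: F_1 = 10^(0.737/10) = 1.185, G_1 = 10^(15.5/10) = 35.48
  Stage 2: F_2 = 10^(1.09/10) = 1.285, G_2 = 10^(−1.09/10) = 0.7780
  Stage 3: F_3 = 10^(7.97/10) = 6.266, G_3 = 10^(15.2/10) = 33.11
Friis cascade:
  F = 1.185 + (1.285 − 1)/35.48 + (6.266 − 1)/27.61 = 1.384
NF = 10 log₁₀(1.384) = 1.41 dB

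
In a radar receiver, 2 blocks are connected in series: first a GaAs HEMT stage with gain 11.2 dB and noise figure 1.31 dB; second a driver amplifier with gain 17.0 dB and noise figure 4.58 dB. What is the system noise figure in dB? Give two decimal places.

1.74 dB

Convert to linear (a loss of L dB is a gain of −L dB): F_i = 10^(NF_i/10), G_i = 10^(G_i,dB/10)
  Stage 1: F_1 = 10^(1.31/10) = 1.352, G_1 = 10^(11.2/10) = 13.18
  Stage 2: F_2 = 10^(4.58/10) = 2.871, G_2 = 10^(17.0/10) = 50.12
Friis cascade:
  F = 1.352 + (2.871 − 1)/13.18 = 1.494
NF = 10 log₁₀(1.494) = 1.74 dB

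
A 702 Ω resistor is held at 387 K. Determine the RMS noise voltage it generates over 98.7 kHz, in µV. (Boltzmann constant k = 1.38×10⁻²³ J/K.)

1.22 µV

V_n = √(4kTRB)
4kTRB = 4 × 1.38×10⁻²³ × 387 × 7.02×10² × 9.87×10⁴ = 1.48×10⁻¹² V²
V_n = √(1.48×10⁻¹²) = 1.22×10⁻⁶ V = 1.22 µV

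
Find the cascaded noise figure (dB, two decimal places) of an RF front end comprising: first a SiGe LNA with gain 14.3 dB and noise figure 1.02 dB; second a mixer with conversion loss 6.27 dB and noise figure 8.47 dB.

1.73 dB

Convert to linear (a loss of L dB is a gain of −L dB): F_i = 10^(NF_i/10), G_i = 10^(G_i,dB/10)
  Stage 1: F_1 = 10^(1.02/10) = 1.265, G_1 = 10^(14.3/10) = 26.92
  Stage 2: F_2 = 10^(8.47/10) = 7.031, G_2 = 10^(−6.27/10) = 0.2360
Friis cascade:
  F = 1.265 + (7.031 − 1)/26.92 = 1.489
NF = 10 log₁₀(1.489) = 1.73 dB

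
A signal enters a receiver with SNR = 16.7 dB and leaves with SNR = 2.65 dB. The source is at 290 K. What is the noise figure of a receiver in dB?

NF (dB) = SNR_in(dB) − SNR_out(dB) when the source is at T₀
NF = 16.7 − 2.65 = 14.05 dB

14.05 dB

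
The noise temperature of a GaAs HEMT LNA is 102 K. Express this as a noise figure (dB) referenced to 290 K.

F = 1 + T_e/T₀ = 1 + 102/290 = 1.35172
NF = 10 log₁₀(1.35172) = 1.31 dB

1.31 dB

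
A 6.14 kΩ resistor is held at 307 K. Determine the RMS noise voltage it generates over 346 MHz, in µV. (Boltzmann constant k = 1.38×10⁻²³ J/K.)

190 µV

V_n = √(4kTRB)
4kTRB = 4 × 1.38×10⁻²³ × 307 × 6.14×10³ × 3.46×10⁸ = 3.60×10⁻⁸ V²
V_n = √(3.60×10⁻⁸) = 1.90×10⁻⁴ V = 190 µV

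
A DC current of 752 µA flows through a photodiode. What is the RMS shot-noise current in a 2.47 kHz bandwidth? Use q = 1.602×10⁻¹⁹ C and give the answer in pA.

771 pA

I_n = √(2qI·B)
2qI·B = 2 × 1.602×10⁻¹⁹ × 7.52×10⁻⁴ × 2.47×10³ = 5.95×10⁻¹⁹ A²
I_n = √(5.95×10⁻¹⁹) = 7.71×10⁻¹⁰ A = 771 pA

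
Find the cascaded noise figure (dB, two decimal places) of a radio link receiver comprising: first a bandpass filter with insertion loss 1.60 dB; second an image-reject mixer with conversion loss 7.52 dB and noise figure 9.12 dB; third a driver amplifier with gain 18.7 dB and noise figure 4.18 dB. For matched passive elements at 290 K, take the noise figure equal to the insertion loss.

13.98 dB

Convert to linear (a loss of L dB is a gain of −L dB): F_i = 10^(NF_i/10), G_i = 10^(G_i,dB/10)
  Stage 1: F_1 = 10^(1.60/10) = 1.445, G_1 = 10^(−1.60/10) = 0.6918
  Stage 2: F_2 = 10^(9.12/10) = 8.166, G_2 = 10^(−7.52/10) = 0.1770
  Stage 3: F_3 = 10^(4.18/10) = 2.618, G_3 = 10^(18.7/10) = 74.13
Friis cascade:
  F = 1.445 + (8.166 − 1)/0.6918 + (2.618 − 1)/0.1225 = 25.02
NF = 10 log₁₀(25.02) = 13.98 dB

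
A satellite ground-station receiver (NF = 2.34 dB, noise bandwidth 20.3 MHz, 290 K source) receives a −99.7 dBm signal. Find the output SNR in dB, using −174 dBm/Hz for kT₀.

Noise floor: N = −174 + 10 log₁₀(B) + NF
10 log₁₀(2.03×10⁷) = 73.07 dB
N = −174 + 73.07 + 2.34 = −98.59 dBm
SNR = P_sig − N = −99.7 − (−98.59) = −1.11 dB → −1.1 dB

−1.1 dB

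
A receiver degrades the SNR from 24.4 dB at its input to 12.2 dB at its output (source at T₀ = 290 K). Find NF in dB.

12.2 dB

NF (dB) = SNR_in(dB) − SNR_out(dB) when the source is at T₀
NF = 24.4 − 12.2 = 12.2 dB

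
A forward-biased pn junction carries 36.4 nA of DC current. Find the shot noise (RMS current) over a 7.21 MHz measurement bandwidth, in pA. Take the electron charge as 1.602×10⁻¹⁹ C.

290 pA

I_n = √(2qI·B)
2qI·B = 2 × 1.602×10⁻¹⁹ × 3.64×10⁻⁸ × 7.21×10⁶ = 8.41×10⁻²⁰ A²
I_n = √(8.41×10⁻²⁰) = 2.90×10⁻¹⁰ A = 290 pA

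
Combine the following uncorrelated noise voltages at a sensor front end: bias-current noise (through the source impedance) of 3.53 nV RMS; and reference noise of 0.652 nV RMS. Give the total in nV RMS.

Uncorrelated sources add in power (mean-square): V_tot = √(ΣV_i²)
V_tot = √[(3.53×10⁻⁹)² + (6.52×10⁻¹⁰)²] = 3.59×10⁻⁹ V = 3.59 nV

3.59 nV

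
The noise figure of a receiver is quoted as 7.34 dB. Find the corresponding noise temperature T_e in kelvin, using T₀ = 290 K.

F = 10^(7.34/10) = 5.42001
T_e = (F − 1)·T₀ = (5.42001 − 1) × 290 = 1282 K

1282 K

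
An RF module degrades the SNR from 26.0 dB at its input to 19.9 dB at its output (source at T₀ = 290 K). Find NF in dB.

6.1 dB

NF (dB) = SNR_in(dB) − SNR_out(dB) when the source is at T₀
NF = 26.0 − 19.9 = 6.1 dB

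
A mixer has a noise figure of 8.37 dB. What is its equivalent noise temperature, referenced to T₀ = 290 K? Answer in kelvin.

F = 10^(8.37/10) = 6.87068
T_e = (F − 1)·T₀ = (6.87068 − 1) × 290 = 1702 K

1702 K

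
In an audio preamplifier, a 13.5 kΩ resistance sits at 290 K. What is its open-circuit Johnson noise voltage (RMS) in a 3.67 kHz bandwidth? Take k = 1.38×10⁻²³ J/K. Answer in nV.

891 nV

V_n = √(4kTRB)
4kTRB = 4 × 1.38×10⁻²³ × 290 × 1.35×10⁴ × 3.67×10³ = 7.93×10⁻¹³ V²
V_n = √(7.93×10⁻¹³) = 8.91×10⁻⁷ V = 891 nV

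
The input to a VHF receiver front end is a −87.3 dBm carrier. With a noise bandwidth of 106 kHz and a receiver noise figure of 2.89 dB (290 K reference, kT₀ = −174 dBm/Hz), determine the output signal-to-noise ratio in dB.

33.6 dB

Noise floor: N = −174 + 10 log₁₀(B) + NF
10 log₁₀(1.06×10⁵) = 50.25 dB
N = −174 + 50.25 + 2.89 = −120.86 dBm
SNR = P_sig − N = −87.3 − (−120.86) = 33.56 dB → 33.6 dB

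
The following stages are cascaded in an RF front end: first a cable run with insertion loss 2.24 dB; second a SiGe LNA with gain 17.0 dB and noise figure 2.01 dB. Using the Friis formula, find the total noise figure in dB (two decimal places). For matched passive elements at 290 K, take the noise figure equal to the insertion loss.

4.25 dB

Convert to linear (a loss of L dB is a gain of −L dB): F_i = 10^(NF_i/10), G_i = 10^(G_i,dB/10)
  Stage 1: F_1 = 10^(2.24/10) = 1.675, G_1 = 10^(−2.24/10) = 0.5970
  Stage 2: F_2 = 10^(2.01/10) = 1.589, G_2 = 10^(17.0/10) = 50.12
Friis cascade:
  F = 1.675 + (1.589 − 1)/0.5970 = 2.661
NF = 10 log₁₀(2.661) = 4.25 dB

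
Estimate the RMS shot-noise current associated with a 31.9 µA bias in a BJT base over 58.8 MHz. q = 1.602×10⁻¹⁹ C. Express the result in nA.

24.5 nA

I_n = √(2qI·B)
2qI·B = 2 × 1.602×10⁻¹⁹ × 3.19×10⁻⁵ × 5.88×10⁷ = 6.01×10⁻¹⁶ A²
I_n = √(6.01×10⁻¹⁶) = 2.45×10⁻⁸ A = 24.5 nA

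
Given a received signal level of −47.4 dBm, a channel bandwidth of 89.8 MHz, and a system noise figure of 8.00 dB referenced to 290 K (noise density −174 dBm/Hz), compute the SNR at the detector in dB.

Noise floor: N = −174 + 10 log₁₀(B) + NF
10 log₁₀(8.98×10⁷) = 79.53 dB
N = −174 + 79.53 + 8.00 = −86.47 dBm
SNR = P_sig − N = −47.4 − (−86.47) = 39.07 dB → 39.1 dB

39.1 dB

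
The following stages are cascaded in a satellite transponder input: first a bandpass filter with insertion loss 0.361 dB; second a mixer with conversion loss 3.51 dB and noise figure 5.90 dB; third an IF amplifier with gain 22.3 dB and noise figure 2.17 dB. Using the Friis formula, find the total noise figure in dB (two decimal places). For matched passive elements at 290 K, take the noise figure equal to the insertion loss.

7.64 dB

Convert to linear (a loss of L dB is a gain of −L dB): F_i = 10^(NF_i/10), G_i = 10^(G_i,dB/10)
  Stage 1: F_1 = 10^(0.361/10) = 1.087, G_1 = 10^(−0.361/10) = 0.9202
  Stage 2: F_2 = 10^(5.90/10) = 3.890, G_2 = 10^(−3.51/10) = 0.4457
  Stage 3: F_3 = 10^(2.17/10) = 1.648, G_3 = 10^(22.3/10) = 169.8
Friis cascade:
  F = 1.087 + (3.890 − 1)/0.9202 + (1.648 − 1)/0.4101 = 5.808
NF = 10 log₁₀(5.808) = 7.64 dB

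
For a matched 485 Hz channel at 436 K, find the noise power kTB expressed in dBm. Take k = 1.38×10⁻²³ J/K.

−145.3 dBm

P_n = kTB = 1.38×10⁻²³ × 436 × 4.85×10² = 2.92×10⁻¹⁸ W
In dBm: 10 log₁₀(2.92×10⁻¹⁸ / 10⁻³) = −145.3 dBm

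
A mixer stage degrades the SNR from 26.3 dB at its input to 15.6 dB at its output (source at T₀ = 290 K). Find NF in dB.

NF (dB) = SNR_in(dB) − SNR_out(dB) when the source is at T₀
NF = 26.3 − 15.6 = 10.7 dB

10.7 dB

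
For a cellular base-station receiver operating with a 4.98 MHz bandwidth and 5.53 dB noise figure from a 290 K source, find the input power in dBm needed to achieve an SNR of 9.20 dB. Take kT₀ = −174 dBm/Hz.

Sensitivity = −174 + 10 log₁₀(B) + NF + SNR_min
= −174 + 66.97 + 5.53 + 9.20
= −92.30 dBm → −92.3 dBm

−92.3 dBm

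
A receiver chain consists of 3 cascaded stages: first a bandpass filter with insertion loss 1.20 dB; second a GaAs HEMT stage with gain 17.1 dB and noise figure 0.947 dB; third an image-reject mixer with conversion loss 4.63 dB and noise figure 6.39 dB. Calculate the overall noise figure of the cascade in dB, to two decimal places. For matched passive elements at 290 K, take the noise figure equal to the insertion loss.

2.37 dB

Convert to linear (a loss of L dB is a gain of −L dB): F_i = 10^(NF_i/10), G_i = 10^(G_i,dB/10)
  Stage 1: F_1 = 10^(1.20/10) = 1.318, G_1 = 10^(−1.20/10) = 0.7586
  Stage 2: F_2 = 10^(0.947/10) = 1.244, G_2 = 10^(17.1/10) = 51.29
  Stage 3: F_3 = 10^(6.39/10) = 4.355, G_3 = 10^(−4.63/10) = 0.3443
Friis cascade:
  F = 1.318 + (1.244 − 1)/0.7586 + (4.355 − 1)/38.90 = 1.726
NF = 10 log₁₀(1.726) = 2.37 dB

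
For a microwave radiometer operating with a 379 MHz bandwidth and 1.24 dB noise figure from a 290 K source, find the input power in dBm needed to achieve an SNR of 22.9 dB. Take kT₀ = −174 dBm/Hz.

−64.1 dBm

Sensitivity = −174 + 10 log₁₀(B) + NF + SNR_min
= −174 + 85.79 + 1.24 + 22.9
= −64.07 dBm → −64.1 dBm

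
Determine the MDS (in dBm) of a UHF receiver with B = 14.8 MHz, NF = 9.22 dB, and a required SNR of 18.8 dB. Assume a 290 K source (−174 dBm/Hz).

Sensitivity = −174 + 10 log₁₀(B) + NF + SNR_min
= −174 + 71.7 + 9.22 + 18.8
= −74.28 dBm → −74.3 dBm

−74.3 dBm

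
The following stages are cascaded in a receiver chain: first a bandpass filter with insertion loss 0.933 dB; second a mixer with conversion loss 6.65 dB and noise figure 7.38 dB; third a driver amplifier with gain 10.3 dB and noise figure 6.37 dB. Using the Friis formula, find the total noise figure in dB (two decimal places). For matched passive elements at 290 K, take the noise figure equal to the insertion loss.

14.13 dB

Convert to linear (a loss of L dB is a gain of −L dB): F_i = 10^(NF_i/10), G_i = 10^(G_i,dB/10)
  Stage 1: F_1 = 10^(0.933/10) = 1.240, G_1 = 10^(−0.933/10) = 0.8067
  Stage 2: F_2 = 10^(7.38/10) = 5.470, G_2 = 10^(−6.65/10) = 0.2163
  Stage 3: F_3 = 10^(6.37/10) = 4.335, G_3 = 10^(10.3/10) = 10.72
Friis cascade:
  F = 1.240 + (5.470 − 1)/0.8067 + (4.335 − 1)/0.1745 = 25.90
NF = 10 log₁₀(25.90) = 14.13 dB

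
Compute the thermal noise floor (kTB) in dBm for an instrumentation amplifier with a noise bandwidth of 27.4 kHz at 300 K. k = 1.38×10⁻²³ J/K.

−129.5 dBm

P_n = kTB = 1.38×10⁻²³ × 300 × 2.74×10⁴ = 1.13×10⁻¹⁶ W
In dBm: 10 log₁₀(1.13×10⁻¹⁶ / 10⁻³) = −129.5 dBm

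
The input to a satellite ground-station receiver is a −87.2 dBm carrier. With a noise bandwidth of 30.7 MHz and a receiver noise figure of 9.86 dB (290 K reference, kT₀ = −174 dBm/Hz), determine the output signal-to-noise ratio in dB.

Noise floor: N = −174 + 10 log₁₀(B) + NF
10 log₁₀(3.07×10⁷) = 74.87 dB
N = −174 + 74.87 + 9.86 = −89.27 dBm
SNR = P_sig − N = −87.2 − (−89.27) = 2.07 dB → 2.1 dB

2.1 dB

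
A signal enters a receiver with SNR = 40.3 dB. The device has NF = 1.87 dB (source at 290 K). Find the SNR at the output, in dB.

38.43 dB

By definition F = SNR_in/SNR_out, so in dB: SNR_out = SNR_in − NF
SNR_out = 40.3 − 1.87 = 38.43 dB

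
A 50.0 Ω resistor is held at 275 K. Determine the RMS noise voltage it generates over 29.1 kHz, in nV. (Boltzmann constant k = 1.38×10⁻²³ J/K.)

149 nV

V_n = √(4kTRB)
4kTRB = 4 × 1.38×10⁻²³ × 275 × 5.00×10¹ × 2.91×10⁴ = 2.21×10⁻¹⁴ V²
V_n = √(2.21×10⁻¹⁴) = 1.49×10⁻⁷ V = 149 nV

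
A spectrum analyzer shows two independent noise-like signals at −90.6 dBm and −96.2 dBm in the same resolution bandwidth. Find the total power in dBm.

Convert to linear, add, convert back:
P₁ = 8.71×10⁻¹³ W, P₂ = 2.40×10⁻¹³ W
P_tot = 1.11×10⁻¹² W → 10 log₁₀(P_tot / 10⁻³) = −89.5 dBm

−89.5 dBm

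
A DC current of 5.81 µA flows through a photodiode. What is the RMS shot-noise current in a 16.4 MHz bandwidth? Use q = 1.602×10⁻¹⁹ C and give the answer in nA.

5.53 nA

I_n = √(2qI·B)
2qI·B = 2 × 1.602×10⁻¹⁹ × 5.81×10⁻⁶ × 1.64×10⁷ = 3.05×10⁻¹⁷ A²
I_n = √(3.05×10⁻¹⁷) = 5.53×10⁻⁹ A = 5.53 nA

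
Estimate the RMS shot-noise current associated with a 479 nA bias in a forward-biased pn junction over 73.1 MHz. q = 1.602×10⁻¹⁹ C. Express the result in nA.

3.35 nA

I_n = √(2qI·B)
2qI·B = 2 × 1.602×10⁻¹⁹ × 4.79×10⁻⁷ × 7.31×10⁷ = 1.12×10⁻¹⁷ A²
I_n = √(1.12×10⁻¹⁷) = 3.35×10⁻⁹ A = 3.35 nA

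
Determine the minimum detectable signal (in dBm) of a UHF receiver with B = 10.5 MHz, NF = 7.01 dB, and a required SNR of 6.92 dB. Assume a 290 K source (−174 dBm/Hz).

Sensitivity = −174 + 10 log₁₀(B) + NF + SNR_min
= −174 + 70.21 + 7.01 + 6.92
= −89.86 dBm → −89.9 dBm

−89.9 dBm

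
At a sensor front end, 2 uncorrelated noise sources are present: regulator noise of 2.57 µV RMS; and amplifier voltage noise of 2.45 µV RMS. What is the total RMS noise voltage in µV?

3.55 µV

Uncorrelated sources add in power (mean-square): V_tot = √(ΣV_i²)
V_tot = √[(2.57×10⁻⁶)² + (2.45×10⁻⁶)²] = 3.55×10⁻⁶ V = 3.55 µV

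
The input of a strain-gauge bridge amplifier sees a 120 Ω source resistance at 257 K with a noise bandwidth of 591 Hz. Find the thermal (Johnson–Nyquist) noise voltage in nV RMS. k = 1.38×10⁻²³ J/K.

V_n = √(4kTRB)
4kTRB = 4 × 1.38×10⁻²³ × 257 × 1.20×10² × 5.91×10² = 1.01×10⁻¹⁵ V²
V_n = √(1.01×10⁻¹⁵) = 3.17×10⁻⁸ V = 31.7 nV

31.7 nV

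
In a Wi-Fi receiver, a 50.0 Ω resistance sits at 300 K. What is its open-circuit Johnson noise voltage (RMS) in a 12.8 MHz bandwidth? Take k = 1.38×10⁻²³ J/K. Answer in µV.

3.26 µV

V_n = √(4kTRB)
4kTRB = 4 × 1.38×10⁻²³ × 300 × 5.00×10¹ × 1.28×10⁷ = 1.06×10⁻¹¹ V²
V_n = √(1.06×10⁻¹¹) = 3.26×10⁻⁶ V = 3.26 µV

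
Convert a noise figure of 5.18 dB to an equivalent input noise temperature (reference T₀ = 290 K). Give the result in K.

666 K

F = 10^(5.18/10) = 3.2961
T_e = (F − 1)·T₀ = (3.2961 − 1) × 290 = 666 K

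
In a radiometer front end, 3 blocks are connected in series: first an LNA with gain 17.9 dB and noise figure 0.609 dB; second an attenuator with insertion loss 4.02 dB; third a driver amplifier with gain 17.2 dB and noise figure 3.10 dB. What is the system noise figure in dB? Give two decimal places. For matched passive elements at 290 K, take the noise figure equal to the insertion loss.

0.86 dB

Convert to linear (a loss of L dB is a gain of −L dB): F_i = 10^(NF_i/10), G_i = 10^(G_i,dB/10)
  Stage 1: F_1 = 10^(0.609/10) = 1.151, G_1 = 10^(17.9/10) = 61.66
  Stage 2: F_2 = 10^(4.02/10) = 2.523, G_2 = 10^(−4.02/10) = 0.3963
  Stage 3: F_3 = 10^(3.10/10) = 2.042, G_3 = 10^(17.2/10) = 52.48
Friis cascade:
  F = 1.151 + (2.523 − 1)/61.66 + (2.042 − 1)/24.43 = 1.218
NF = 10 log₁₀(1.218) = 0.86 dB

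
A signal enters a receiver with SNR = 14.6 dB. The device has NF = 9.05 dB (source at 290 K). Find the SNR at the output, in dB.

By definition F = SNR_in/SNR_out, so in dB: SNR_out = SNR_in − NF
SNR_out = 14.6 − 9.05 = 5.55 dB

5.55 dB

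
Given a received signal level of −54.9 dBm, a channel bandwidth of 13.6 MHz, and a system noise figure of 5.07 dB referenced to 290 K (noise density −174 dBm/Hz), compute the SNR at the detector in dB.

42.7 dB

Noise floor: N = −174 + 10 log₁₀(B) + NF
10 log₁₀(1.36×10⁷) = 71.34 dB
N = −174 + 71.34 + 5.07 = −97.59 dBm
SNR = P_sig − N = −54.9 − (−97.59) = 42.69 dB → 42.7 dB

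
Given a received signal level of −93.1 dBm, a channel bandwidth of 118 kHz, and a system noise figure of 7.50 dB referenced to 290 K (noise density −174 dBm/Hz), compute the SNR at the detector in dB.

Noise floor: N = −174 + 10 log₁₀(B) + NF
10 log₁₀(1.18×10⁵) = 50.72 dB
N = −174 + 50.72 + 7.50 = −115.78 dBm
SNR = P_sig − N = −93.1 − (−115.78) = 22.68 dB → 22.7 dB

22.7 dB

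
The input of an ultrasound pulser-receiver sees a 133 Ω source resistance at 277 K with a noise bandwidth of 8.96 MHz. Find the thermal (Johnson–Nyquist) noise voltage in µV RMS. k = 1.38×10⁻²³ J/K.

V_n = √(4kTRB)
4kTRB = 4 × 1.38×10⁻²³ × 277 × 1.33×10² × 8.96×10⁶ = 1.82×10⁻¹¹ V²
V_n = √(1.82×10⁻¹¹) = 4.27×10⁻⁶ V = 4.27 µV

4.27 µV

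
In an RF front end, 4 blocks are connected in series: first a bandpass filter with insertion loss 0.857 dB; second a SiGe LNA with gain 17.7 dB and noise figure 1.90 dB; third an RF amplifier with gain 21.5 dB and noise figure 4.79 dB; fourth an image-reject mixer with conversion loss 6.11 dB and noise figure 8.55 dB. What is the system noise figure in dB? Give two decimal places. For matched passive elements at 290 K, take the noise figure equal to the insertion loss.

2.85 dB

Convert to linear (a loss of L dB is a gain of −L dB): F_i = 10^(NF_i/10), G_i = 10^(G_i,dB/10)
  Stage 1: F_1 = 10^(0.857/10) = 1.218, G_1 = 10^(−0.857/10) = 0.8209
  Stage 2: F_2 = 10^(1.90/10) = 1.549, G_2 = 10^(17.7/10) = 58.88
  Stage 3: F_3 = 10^(4.79/10) = 3.013, G_3 = 10^(21.5/10) = 141.3
  Stage 4: F_4 = 10^(8.55/10) = 7.161, G_4 = 10^(−6.11/10) = 0.2449
Friis cascade:
  F = 1.218 + (1.549 − 1)/0.8209 + (3.013 − 1)/48.34 + (7.161 − 1)/6828 = 1.929
NF = 10 log₁₀(1.929) = 2.85 dB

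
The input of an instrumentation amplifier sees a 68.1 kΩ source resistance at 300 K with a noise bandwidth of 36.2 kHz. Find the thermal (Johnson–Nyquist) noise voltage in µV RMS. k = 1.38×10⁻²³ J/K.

6.39 µV

V_n = √(4kTRB)
4kTRB = 4 × 1.38×10⁻²³ × 300 × 6.81×10⁴ × 3.62×10⁴ = 4.08×10⁻¹¹ V²
V_n = √(4.08×10⁻¹¹) = 6.39×10⁻⁶ V = 6.39 µV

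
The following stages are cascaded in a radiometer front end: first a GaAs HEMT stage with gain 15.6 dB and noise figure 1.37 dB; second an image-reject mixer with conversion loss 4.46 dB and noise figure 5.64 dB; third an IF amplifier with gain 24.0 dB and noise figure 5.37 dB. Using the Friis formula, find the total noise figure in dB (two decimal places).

2.13 dB

Convert to linear (a loss of L dB is a gain of −L dB): F_i = 10^(NF_i/10), G_i = 10^(G_i,dB/10)
  Stage 1: F_1 = 10^(1.37/10) = 1.371, G_1 = 10^(15.6/10) = 36.31
  Stage 2: F_2 = 10^(5.64/10) = 3.664, G_2 = 10^(−4.46/10) = 0.3581
  Stage 3: F_3 = 10^(5.37/10) = 3.443, G_3 = 10^(24.0/10) = 251.2
Friis cascade:
  F = 1.371 + (3.664 − 1)/36.31 + (3.443 − 1)/13.00 = 1.632
NF = 10 log₁₀(1.632) = 2.13 dB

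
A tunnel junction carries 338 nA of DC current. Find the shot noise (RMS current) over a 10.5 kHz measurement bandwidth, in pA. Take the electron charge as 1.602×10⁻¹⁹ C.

33.7 pA

I_n = √(2qI·B)
2qI·B = 2 × 1.602×10⁻¹⁹ × 3.38×10⁻⁷ × 1.05×10⁴ = 1.14×10⁻²¹ A²
I_n = √(1.14×10⁻²¹) = 3.37×10⁻¹¹ A = 33.7 pA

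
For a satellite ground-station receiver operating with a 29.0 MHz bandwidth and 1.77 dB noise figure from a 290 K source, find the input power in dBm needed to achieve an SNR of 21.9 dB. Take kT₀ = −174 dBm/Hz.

−75.7 dBm

Sensitivity = −174 + 10 log₁₀(B) + NF + SNR_min
= −174 + 74.62 + 1.77 + 21.9
= −75.71 dBm → −75.7 dBm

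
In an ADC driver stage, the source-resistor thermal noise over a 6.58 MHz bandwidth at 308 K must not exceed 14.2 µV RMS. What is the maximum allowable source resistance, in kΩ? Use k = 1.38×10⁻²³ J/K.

Johnson–Nyquist: V_n = √(4kTRB) ⇒ R = V_n² / (4kTB)
4kTB = 4 × 1.38×10⁻²³ × 308 × 6.58×10⁶ = 1.12×10⁻¹³
R = (1.42×10⁻⁵)² / 1.12×10⁻¹³ = 1.80×10³ Ω = 1.80 kΩ

1.80 kΩ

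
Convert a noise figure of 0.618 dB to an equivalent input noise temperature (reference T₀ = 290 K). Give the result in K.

44.3 K

F = 10^(0.618/10) = 1.15292
T_e = (F − 1)·T₀ = (1.15292 − 1) × 290 = 44.3 K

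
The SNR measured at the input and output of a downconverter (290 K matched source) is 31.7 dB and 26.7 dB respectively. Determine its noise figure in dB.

5.0 dB

NF (dB) = SNR_in(dB) − SNR_out(dB) when the source is at T₀
NF = 31.7 − 26.7 = 5.0 dB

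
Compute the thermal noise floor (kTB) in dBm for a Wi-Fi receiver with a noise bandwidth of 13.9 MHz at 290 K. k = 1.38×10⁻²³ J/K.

−102.5 dBm

P_n = kTB = 1.38×10⁻²³ × 290 × 1.39×10⁷ = 5.56×10⁻¹⁴ W
In dBm: 10 log₁₀(5.56×10⁻¹⁴ / 10⁻³) = −102.5 dBm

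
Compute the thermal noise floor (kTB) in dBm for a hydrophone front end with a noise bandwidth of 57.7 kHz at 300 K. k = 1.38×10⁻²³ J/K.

P_n = kTB = 1.38×10⁻²³ × 300 × 5.77×10⁴ = 2.39×10⁻¹⁶ W
In dBm: 10 log₁₀(2.39×10⁻¹⁶ / 10⁻³) = −126.2 dBm

−126.2 dBm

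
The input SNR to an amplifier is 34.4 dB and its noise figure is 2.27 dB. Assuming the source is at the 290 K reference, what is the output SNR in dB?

32.13 dB

By definition F = SNR_in/SNR_out, so in dB: SNR_out = SNR_in − NF
SNR_out = 34.4 − 2.27 = 32.13 dB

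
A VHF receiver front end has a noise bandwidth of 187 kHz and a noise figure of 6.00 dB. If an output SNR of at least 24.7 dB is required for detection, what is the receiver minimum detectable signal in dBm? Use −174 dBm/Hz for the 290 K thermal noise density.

−90.6 dBm

Sensitivity = −174 + 10 log₁₀(B) + NF + SNR_min
= −174 + 52.72 + 6.00 + 24.7
= −90.58 dBm → −90.6 dBm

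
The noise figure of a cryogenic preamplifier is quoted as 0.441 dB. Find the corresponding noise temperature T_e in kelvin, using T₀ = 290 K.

31.0 K

F = 10^(0.441/10) = 1.10688
T_e = (F − 1)·T₀ = (1.10688 − 1) × 290 = 31.0 K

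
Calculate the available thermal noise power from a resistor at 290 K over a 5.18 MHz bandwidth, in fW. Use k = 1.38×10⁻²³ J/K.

P_n = kTB = 1.38×10⁻²³ × 290 × 5.18×10⁶ = 2.07×10⁻¹⁴ W = 20.7 fW

20.7 fW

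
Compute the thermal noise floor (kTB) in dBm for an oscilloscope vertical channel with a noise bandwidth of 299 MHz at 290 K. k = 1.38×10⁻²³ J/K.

−89.2 dBm

P_n = kTB = 1.38×10⁻²³ × 290 × 2.99×10⁸ = 1.20×10⁻¹² W
In dBm: 10 log₁₀(1.20×10⁻¹² / 10⁻³) = −89.2 dBm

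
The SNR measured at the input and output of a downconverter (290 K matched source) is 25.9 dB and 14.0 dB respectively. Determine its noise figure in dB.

11.9 dB

NF (dB) = SNR_in(dB) − SNR_out(dB) when the source is at T₀
NF = 25.9 − 14.0 = 11.9 dB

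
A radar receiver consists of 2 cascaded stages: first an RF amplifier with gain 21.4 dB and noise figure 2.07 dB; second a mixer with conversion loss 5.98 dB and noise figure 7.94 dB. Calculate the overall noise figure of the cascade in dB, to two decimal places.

2.17 dB

Convert to linear (a loss of L dB is a gain of −L dB): F_i = 10^(NF_i/10), G_i = 10^(G_i,dB/10)
  Stage 1: F_1 = 10^(2.07/10) = 1.611, G_1 = 10^(21.4/10) = 138.0
  Stage 2: F_2 = 10^(7.94/10) = 6.223, G_2 = 10^(−5.98/10) = 0.2523
Friis cascade:
  F = 1.611 + (6.223 − 1)/138.0 = 1.648
NF = 10 log₁₀(1.648) = 2.17 dB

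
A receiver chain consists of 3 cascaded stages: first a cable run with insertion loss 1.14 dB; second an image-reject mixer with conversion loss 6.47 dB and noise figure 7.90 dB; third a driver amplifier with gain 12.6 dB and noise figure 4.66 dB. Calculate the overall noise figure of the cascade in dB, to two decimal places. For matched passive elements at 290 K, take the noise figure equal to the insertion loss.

12.81 dB

Convert to linear (a loss of L dB is a gain of −L dB): F_i = 10^(NF_i/10), G_i = 10^(G_i,dB/10)
  Stage 1: F_1 = 10^(1.14/10) = 1.300, G_1 = 10^(−1.14/10) = 0.7691
  Stage 2: F_2 = 10^(7.90/10) = 6.166, G_2 = 10^(−6.47/10) = 0.2254
  Stage 3: F_3 = 10^(4.66/10) = 2.924, G_3 = 10^(12.6/10) = 18.20
Friis cascade:
  F = 1.300 + (6.166 − 1)/0.7691 + (2.924 − 1)/0.1734 = 19.11
NF = 10 log₁₀(19.11) = 12.81 dB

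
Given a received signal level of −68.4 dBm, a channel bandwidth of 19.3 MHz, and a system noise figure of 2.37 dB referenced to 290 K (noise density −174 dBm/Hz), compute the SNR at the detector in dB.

30.4 dB

Noise floor: N = −174 + 10 log₁₀(B) + NF
10 log₁₀(1.93×10⁷) = 72.86 dB
N = −174 + 72.86 + 2.37 = −98.77 dBm
SNR = P_sig − N = −68.4 − (−98.77) = 30.37 dB → 30.4 dB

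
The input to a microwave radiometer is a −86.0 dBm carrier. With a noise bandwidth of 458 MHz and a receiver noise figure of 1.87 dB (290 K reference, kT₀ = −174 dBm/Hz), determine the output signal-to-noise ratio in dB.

Noise floor: N = −174 + 10 log₁₀(B) + NF
10 log₁₀(4.58×10⁸) = 86.61 dB
N = −174 + 86.61 + 1.87 = −85.52 dBm
SNR = P_sig − N = −86.0 − (−85.52) = −0.48 dB → −0.5 dB

−0.5 dB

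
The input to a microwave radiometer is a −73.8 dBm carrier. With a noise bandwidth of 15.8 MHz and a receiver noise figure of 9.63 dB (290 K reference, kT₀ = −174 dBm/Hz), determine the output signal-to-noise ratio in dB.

18.6 dB

Noise floor: N = −174 + 10 log₁₀(B) + NF
10 log₁₀(1.58×10⁷) = 71.99 dB
N = −174 + 71.99 + 9.63 = −92.38 dBm
SNR = P_sig − N = −73.8 − (−92.38) = 18.58 dB → 18.6 dB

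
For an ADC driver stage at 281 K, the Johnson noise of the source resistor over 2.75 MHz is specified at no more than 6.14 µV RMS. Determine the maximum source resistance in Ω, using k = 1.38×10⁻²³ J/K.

884 Ω

Johnson–Nyquist: V_n = √(4kTRB) ⇒ R = V_n² / (4kTB)
4kTB = 4 × 1.38×10⁻²³ × 281 × 2.75×10⁶ = 4.27×10⁻¹⁴
R = (6.14×10⁻⁶)² / 4.27×10⁻¹⁴ = 8.84×10² Ω = 884 Ω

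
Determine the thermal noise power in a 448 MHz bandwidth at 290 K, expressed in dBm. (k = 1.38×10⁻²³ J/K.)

−87.5 dBm

P_n = kTB = 1.38×10⁻²³ × 290 × 4.48×10⁸ = 1.79×10⁻¹² W
In dBm: 10 log₁₀(1.79×10⁻¹² / 10⁻³) = −87.5 dBm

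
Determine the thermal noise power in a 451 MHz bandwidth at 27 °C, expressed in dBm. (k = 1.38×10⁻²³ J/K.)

T = 27 °C + 273.15 = 300.15 K
P_n = kTB = 1.38×10⁻²³ × 300.15 × 4.51×10⁸ = 1.87×10⁻¹² W
In dBm: 10 log₁₀(1.87×10⁻¹² / 10⁻³) = −87.3 dBm

−87.3 dBm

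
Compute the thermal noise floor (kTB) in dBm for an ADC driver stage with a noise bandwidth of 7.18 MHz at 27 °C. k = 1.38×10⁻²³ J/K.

−105.3 dBm

T = 27 °C + 273.15 = 300.15 K
P_n = kTB = 1.38×10⁻²³ × 300.15 × 7.18×10⁶ = 2.97×10⁻¹⁴ W
In dBm: 10 log₁₀(2.97×10⁻¹⁴ / 10⁻³) = −105.3 dBm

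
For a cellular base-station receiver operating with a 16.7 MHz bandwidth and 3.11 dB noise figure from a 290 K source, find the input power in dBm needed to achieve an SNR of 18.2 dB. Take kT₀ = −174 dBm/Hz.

Sensitivity = −174 + 10 log₁₀(B) + NF + SNR_min
= −174 + 72.23 + 3.11 + 18.2
= −80.46 dBm → −80.5 dBm

−80.5 dBm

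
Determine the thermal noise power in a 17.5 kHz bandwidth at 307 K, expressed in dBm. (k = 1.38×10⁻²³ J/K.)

P_n = kTB = 1.38×10⁻²³ × 307 × 1.75×10⁴ = 7.41×10⁻¹⁷ W
In dBm: 10 log₁₀(7.41×10⁻¹⁷ / 10⁻³) = −131.3 dBm

−131.3 dBm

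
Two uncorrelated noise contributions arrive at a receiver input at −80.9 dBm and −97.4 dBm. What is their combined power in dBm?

Convert to linear, add, convert back:
P₁ = 8.13×10⁻¹² W, P₂ = 1.82×10⁻¹³ W
P_tot = 8.31×10⁻¹² W → 10 log₁₀(P_tot / 10⁻³) = −80.8 dBm

−80.8 dBm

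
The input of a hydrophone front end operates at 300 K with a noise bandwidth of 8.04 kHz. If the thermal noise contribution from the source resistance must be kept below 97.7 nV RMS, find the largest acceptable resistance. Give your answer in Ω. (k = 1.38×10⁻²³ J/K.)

Johnson–Nyquist: V_n = √(4kTRB) ⇒ R = V_n² / (4kTB)
4kTB = 4 × 1.38×10⁻²³ × 300 × 8.04×10³ = 1.33×10⁻¹⁶
R = (9.77×10⁻⁸)² / 1.33×10⁻¹⁶ = 7.17×10¹ Ω = 71.7 Ω

71.7 Ω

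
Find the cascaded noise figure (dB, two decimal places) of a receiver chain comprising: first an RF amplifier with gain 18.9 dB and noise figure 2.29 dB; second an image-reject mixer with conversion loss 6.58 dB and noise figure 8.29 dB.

2.48 dB

Convert to linear (a loss of L dB is a gain of −L dB): F_i = 10^(NF_i/10), G_i = 10^(G_i,dB/10)
  Stage 1: F_1 = 10^(2.29/10) = 1.694, G_1 = 10^(18.9/10) = 77.62
  Stage 2: F_2 = 10^(8.29/10) = 6.745, G_2 = 10^(−6.58/10) = 0.2198
Friis cascade:
  F = 1.694 + (6.745 − 1)/77.62 = 1.768
NF = 10 log₁₀(1.768) = 2.48 dB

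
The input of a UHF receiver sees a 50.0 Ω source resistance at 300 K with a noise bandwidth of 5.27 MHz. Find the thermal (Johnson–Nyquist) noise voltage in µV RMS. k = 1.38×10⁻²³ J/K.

2.09 µV

V_n = √(4kTRB)
4kTRB = 4 × 1.38×10⁻²³ × 300 × 5.00×10¹ × 5.27×10⁶ = 4.36×10⁻¹² V²
V_n = √(4.36×10⁻¹²) = 2.09×10⁻⁶ V = 2.09 µV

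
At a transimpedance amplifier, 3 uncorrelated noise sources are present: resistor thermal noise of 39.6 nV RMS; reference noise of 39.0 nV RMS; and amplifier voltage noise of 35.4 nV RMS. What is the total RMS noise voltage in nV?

65.9 nV

Uncorrelated sources add in power (mean-square): V_tot = √(ΣV_i²)
V_tot = √[(3.96×10⁻⁸)² + (3.90×10⁻⁸)² + (3.54×10⁻⁸)²] = 6.59×10⁻⁸ V = 65.9 nV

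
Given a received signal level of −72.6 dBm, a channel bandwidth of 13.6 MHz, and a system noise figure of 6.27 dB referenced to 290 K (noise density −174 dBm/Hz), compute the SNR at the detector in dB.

23.8 dB

Noise floor: N = −174 + 10 log₁₀(B) + NF
10 log₁₀(1.36×10⁷) = 71.34 dB
N = −174 + 71.34 + 6.27 = −96.39 dBm
SNR = P_sig − N = −72.6 − (−96.39) = 23.79 dB → 23.8 dB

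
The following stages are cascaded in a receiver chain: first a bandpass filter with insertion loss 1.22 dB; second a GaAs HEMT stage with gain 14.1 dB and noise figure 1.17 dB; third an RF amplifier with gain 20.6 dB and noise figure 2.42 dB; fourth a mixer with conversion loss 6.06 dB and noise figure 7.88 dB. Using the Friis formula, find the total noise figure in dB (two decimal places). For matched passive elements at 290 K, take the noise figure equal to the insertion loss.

Convert to linear (a loss of L dB is a gain of −L dB): F_i = 10^(NF_i/10), G_i = 10^(G_i,dB/10)
  Stage 1: F_1 = 10^(1.22/10) = 1.324, G_1 = 10^(−1.22/10) = 0.7551
  Stage 2: F_2 = 10^(1.17/10) = 1.309, G_2 = 10^(14.1/10) = 25.70
  Stage 3: F_3 = 10^(2.42/10) = 1.746, G_3 = 10^(20.6/10) = 114.8
  Stage 4: F_4 = 10^(7.88/10) = 6.138, G_4 = 10^(−6.06/10) = 0.2477
Friis cascade:
  F = 1.324 + (1.309 − 1)/0.7551 + (1.746 − 1)/19.41 + (6.138 − 1)/2228 = 1.775
NF = 10 log₁₀(1.775) = 2.49 dB

2.49 dB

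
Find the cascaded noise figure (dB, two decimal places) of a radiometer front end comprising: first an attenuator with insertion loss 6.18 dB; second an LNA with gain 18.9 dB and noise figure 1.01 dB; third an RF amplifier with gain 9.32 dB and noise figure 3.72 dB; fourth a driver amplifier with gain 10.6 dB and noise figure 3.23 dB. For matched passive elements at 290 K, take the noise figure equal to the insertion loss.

Convert to linear (a loss of L dB is a gain of −L dB): F_i = 10^(NF_i/10), G_i = 10^(G_i,dB/10)
  Stage 1: F_1 = 10^(6.18/10) = 4.150, G_1 = 10^(−6.18/10) = 0.2410
  Stage 2: F_2 = 10^(1.01/10) = 1.262, G_2 = 10^(18.9/10) = 77.62
  Stage 3: F_3 = 10^(3.72/10) = 2.355, G_3 = 10^(9.32/10) = 8.551
  Stage 4: F_4 = 10^(3.23/10) = 2.104, G_4 = 10^(10.6/10) = 11.48
Friis cascade:
  F = 4.150 + (1.262 − 1)/0.2410 + (2.355 − 1)/18.71 + (2.104 − 1)/160.0 = 5.315
NF = 10 log₁₀(5.315) = 7.26 dB

7.26 dB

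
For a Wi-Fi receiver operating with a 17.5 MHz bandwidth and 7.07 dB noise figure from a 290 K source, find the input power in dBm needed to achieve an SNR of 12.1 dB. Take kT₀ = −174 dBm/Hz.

Sensitivity = −174 + 10 log₁₀(B) + NF + SNR_min
= −174 + 72.43 + 7.07 + 12.1
= −82.40 dBm → −82.4 dBm

−82.4 dBm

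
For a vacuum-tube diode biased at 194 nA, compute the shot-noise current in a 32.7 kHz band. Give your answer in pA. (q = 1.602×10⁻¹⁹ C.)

45.1 pA

I_n = √(2qI·B)
2qI·B = 2 × 1.602×10⁻¹⁹ × 1.94×10⁻⁷ × 3.27×10⁴ = 2.03×10⁻²¹ A²
I_n = √(2.03×10⁻²¹) = 4.51×10⁻¹¹ A = 45.1 pA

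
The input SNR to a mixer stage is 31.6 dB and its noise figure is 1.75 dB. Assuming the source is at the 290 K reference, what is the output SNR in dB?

29.85 dB

By definition F = SNR_in/SNR_out, so in dB: SNR_out = SNR_in − NF
SNR_out = 31.6 − 1.75 = 29.85 dB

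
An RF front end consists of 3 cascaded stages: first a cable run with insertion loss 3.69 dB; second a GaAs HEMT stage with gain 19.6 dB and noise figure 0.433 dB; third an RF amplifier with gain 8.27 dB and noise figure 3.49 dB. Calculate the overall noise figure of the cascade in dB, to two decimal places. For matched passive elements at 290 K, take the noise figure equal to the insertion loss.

4.18 dB

Convert to linear (a loss of L dB is a gain of −L dB): F_i = 10^(NF_i/10), G_i = 10^(G_i,dB/10)
  Stage 1: F_1 = 10^(3.69/10) = 2.339, G_1 = 10^(−3.69/10) = 0.4276
  Stage 2: F_2 = 10^(0.433/10) = 1.105, G_2 = 10^(19.6/10) = 91.20
  Stage 3: F_3 = 10^(3.49/10) = 2.234, G_3 = 10^(8.27/10) = 6.714
Friis cascade:
  F = 2.339 + (1.105 − 1)/0.4276 + (2.234 − 1)/38.99 = 2.616
NF = 10 log₁₀(2.616) = 4.18 dB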